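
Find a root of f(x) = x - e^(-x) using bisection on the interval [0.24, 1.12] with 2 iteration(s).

f(x) = x - e^(-x)
Initial interval: [0.24, 1.12]

Iteration 1:
  c_1 = (0.240000 + 1.120000)/2 = 0.680000
  f(c_1) = f(0.680000) = 0.173383
  f(a) × f(c) < 0, new interval: [0.240000, 0.680000]
Iteration 2:
  c_2 = (0.240000 + 0.680000)/2 = 0.460000
  f(c_2) = f(0.460000) = -0.171284
  f(a) × f(c) ≥ 0, new interval: [0.460000, 0.680000]

After 2 iteration(s), the approximation is c_2 = 0.460000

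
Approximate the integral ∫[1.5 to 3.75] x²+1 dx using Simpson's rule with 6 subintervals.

f(x) = x²+1
a = 1.5, b = 3.75, n = 6
h = (b - a)/n = 0.375000

Simpson's rule: (h/3)[f(x₀) + 4f(x₁) + 2f(x₂) + ... + f(xₙ)]

x_0 = 1.5000, f(x_0) = 3.250000, coefficient = 1
x_1 = 1.8750, f(x_1) = 4.515625, coefficient = 4
x_2 = 2.2500, f(x_2) = 6.062500, coefficient = 2
x_3 = 2.6250, f(x_3) = 7.890625, coefficient = 4
x_4 = 3.0000, f(x_4) = 10.000000, coefficient = 2
x_5 = 3.3750, f(x_5) = 12.390625, coefficient = 4
x_6 = 3.7500, f(x_6) = 15.062500, coefficient = 1

I ≈ (0.375000/3) × 149.625000 = 18.703125
Exact value: 18.703125
Error: 0.000000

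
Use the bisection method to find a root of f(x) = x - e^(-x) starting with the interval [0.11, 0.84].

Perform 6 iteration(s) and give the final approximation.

f(x) = x - e^(-x)
Initial interval: [0.11, 0.84]

Iteration 1:
  c_1 = (0.110000 + 0.840000)/2 = 0.475000
  f(c_1) = f(0.475000) = -0.146885
  f(a) × f(c) ≥ 0, new interval: [0.475000, 0.840000]
Iteration 2:
  c_2 = (0.475000 + 0.840000)/2 = 0.657500
  f(c_2) = f(0.657500) = 0.139355
  f(a) × f(c) < 0, new interval: [0.475000, 0.657500]
Iteration 3:
  c_3 = (0.475000 + 0.657500)/2 = 0.566250
  f(c_3) = f(0.566250) = -0.001400
  f(a) × f(c) ≥ 0, new interval: [0.566250, 0.657500]
Iteration 4:
  c_4 = (0.566250 + 0.657500)/2 = 0.611875
  f(c_4) = f(0.611875) = 0.069542
  f(a) × f(c) < 0, new interval: [0.566250, 0.611875]
Iteration 5:
  c_5 = (0.566250 + 0.611875)/2 = 0.589062
  f(c_5) = f(0.589062) = 0.034215
  f(a) × f(c) < 0, new interval: [0.566250, 0.589062]
Iteration 6:
  c_6 = (0.566250 + 0.589062)/2 = 0.577656
  f(c_6) = f(0.577656) = 0.016444
  f(a) × f(c) < 0, new interval: [0.566250, 0.577656]

After 6 iteration(s), the approximation is c_6 = 0.577656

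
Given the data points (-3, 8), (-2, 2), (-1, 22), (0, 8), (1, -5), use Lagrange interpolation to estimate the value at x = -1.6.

Lagrange interpolation formula:
P(x) = Σ yᵢ × Lᵢ(x)
where Lᵢ(x) = Π_{j≠i} (x - xⱼ)/(xᵢ - xⱼ)

L_0(-1.6) = (-1.6 - (-2))/(-3 - (-2)) × (-1.6 - (-1))/(-3 - (-1)) × (-1.6 - 0)/(-3 - 0) × (-1.6 - 1)/(-3 - 1) = -0.041600
L_1(-1.6) = (-1.6 - (-3))/(-2 - (-3)) × (-1.6 - (-1))/(-2 - (-1)) × (-1.6 - 0)/(-2 - 0) × (-1.6 - 1)/(-2 - 1) = 0.582400
L_2(-1.6) = (-1.6 - (-3))/(-1 - (-3)) × (-1.6 - (-2))/(-1 - (-2)) × (-1.6 - 0)/(-1 - 0) × (-1.6 - 1)/(-1 - 1) = 0.582400
L_3(-1.6) = (-1.6 - (-3))/(0 - (-3)) × (-1.6 - (-2))/(0 - (-2)) × (-1.6 - (-1))/(0 - (-1)) × (-1.6 - 1)/(0 - 1) = -0.145600
L_4(-1.6) = (-1.6 - (-3))/(1 - (-3)) × (-1.6 - (-2))/(1 - (-2)) × (-1.6 - (-1))/(1 - (-1)) × (-1.6 - 0)/(1 - 0) = 0.022400

P(-1.6) = 8×L_0(-1.6) + 2×L_1(-1.6) + 22×L_2(-1.6) + 8×L_3(-1.6) + (-5)×L_4(-1.6)
P(-1.6) = 12.368000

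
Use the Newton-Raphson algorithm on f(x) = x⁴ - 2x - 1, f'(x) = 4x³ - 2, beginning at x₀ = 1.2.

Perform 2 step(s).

f(x) = x⁴ - 2x - 1
f'(x) = 4x³ - 2
x₀ = 1.2

Newton-Raphson formula: x_{n+1} = x_n - f(x_n)/f'(x_n)

Iteration 1:
  f(1.200000) = -1.326400
  f'(1.200000) = 4.912000
  x_1 = 1.200000 - (-1.326400)/4.912000 = 1.470033
Iteration 2:
  f(1.470033) = 0.729838
  f'(1.470033) = 10.706937
  x_2 = 1.470033 - 0.729838/10.706937 = 1.401868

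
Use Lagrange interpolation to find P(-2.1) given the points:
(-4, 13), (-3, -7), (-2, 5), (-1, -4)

Lagrange interpolation formula:
P(x) = Σ yᵢ × Lᵢ(x)
where Lᵢ(x) = Π_{j≠i} (x - xⱼ)/(xᵢ - xⱼ)

L_0(-2.1) = (-2.1 - (-3))/(-4 - (-3)) × (-2.1 - (-2))/(-4 - (-2)) × (-2.1 - (-1))/(-4 - (-1)) = -0.016500
L_1(-2.1) = (-2.1 - (-4))/(-3 - (-4)) × (-2.1 - (-2))/(-3 - (-2)) × (-2.1 - (-1))/(-3 - (-1)) = 0.104500
L_2(-2.1) = (-2.1 - (-4))/(-2 - (-4)) × (-2.1 - (-3))/(-2 - (-3)) × (-2.1 - (-1))/(-2 - (-1)) = 0.940500
L_3(-2.1) = (-2.1 - (-4))/(-1 - (-4)) × (-2.1 - (-3))/(-1 - (-3)) × (-2.1 - (-2))/(-1 - (-2)) = -0.028500

P(-2.1) = 13×L_0(-2.1) + (-7)×L_1(-2.1) + 5×L_2(-2.1) + (-4)×L_3(-2.1)
P(-2.1) = 3.870500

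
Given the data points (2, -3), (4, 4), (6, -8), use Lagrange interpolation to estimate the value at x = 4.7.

Lagrange interpolation formula:
P(x) = Σ yᵢ × Lᵢ(x)
where Lᵢ(x) = Π_{j≠i} (x - xⱼ)/(xᵢ - xⱼ)

L_0(4.7) = (4.7 - 4)/(2 - 4) × (4.7 - 6)/(2 - 6) = -0.113750
L_1(4.7) = (4.7 - 2)/(4 - 2) × (4.7 - 6)/(4 - 6) = 0.877500
L_2(4.7) = (4.7 - 2)/(6 - 2) × (4.7 - 4)/(6 - 4) = 0.236250

P(4.7) = (-3)×L_0(4.7) + 4×L_1(4.7) + (-8)×L_2(4.7)
P(4.7) = 1.961250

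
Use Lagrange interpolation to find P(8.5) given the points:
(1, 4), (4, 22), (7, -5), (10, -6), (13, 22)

Lagrange interpolation formula:
P(x) = Σ yᵢ × Lᵢ(x)
where Lᵢ(x) = Π_{j≠i} (x - xⱼ)/(xᵢ - xⱼ)

L_0(8.5) = (8.5 - 4)/(1 - 4) × (8.5 - 7)/(1 - 7) × (8.5 - 10)/(1 - 10) × (8.5 - 13)/(1 - 13) = 0.023438
L_1(8.5) = (8.5 - 1)/(4 - 1) × (8.5 - 7)/(4 - 7) × (8.5 - 10)/(4 - 10) × (8.5 - 13)/(4 - 13) = -0.156250
L_2(8.5) = (8.5 - 1)/(7 - 1) × (8.5 - 4)/(7 - 4) × (8.5 - 10)/(7 - 10) × (8.5 - 13)/(7 - 13) = 0.703125
L_3(8.5) = (8.5 - 1)/(10 - 1) × (8.5 - 4)/(10 - 4) × (8.5 - 7)/(10 - 7) × (8.5 - 13)/(10 - 13) = 0.468750
L_4(8.5) = (8.5 - 1)/(13 - 1) × (8.5 - 4)/(13 - 4) × (8.5 - 7)/(13 - 7) × (8.5 - 10)/(13 - 10) = -0.039062

P(8.5) = 4×L_0(8.5) + 22×L_1(8.5) + (-5)×L_2(8.5) + (-6)×L_3(8.5) + 22×L_4(8.5)
P(8.5) = -10.531250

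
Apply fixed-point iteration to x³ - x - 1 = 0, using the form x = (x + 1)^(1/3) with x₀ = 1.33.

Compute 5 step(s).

Equation: x³ - x - 1 = 0
Fixed-point form: x = (x + 1)^(1/3)
x₀ = 1.33

x_1 = g(1.330000) = 1.325721
x_2 = g(1.325721) = 1.324908
x_3 = g(1.324908) = 1.324754
x_4 = g(1.324754) = 1.324725
x_5 = g(1.324725) = 1.324719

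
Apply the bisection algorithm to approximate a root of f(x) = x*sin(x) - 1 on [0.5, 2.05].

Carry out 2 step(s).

f(x) = x*sin(x) - 1
Initial interval: [0.5, 2.05]

Iteration 1:
  c_1 = (0.500000 + 2.050000)/2 = 1.275000
  f(c_1) = f(1.275000) = 0.219627
  f(a) × f(c) < 0, new interval: [0.500000, 1.275000]
Iteration 2:
  c_2 = (0.500000 + 1.275000)/2 = 0.887500
  f(c_2) = f(0.887500) = -0.311747
  f(a) × f(c) ≥ 0, new interval: [0.887500, 1.275000]

After 2 iteration(s), the approximation is c_2 = 0.887500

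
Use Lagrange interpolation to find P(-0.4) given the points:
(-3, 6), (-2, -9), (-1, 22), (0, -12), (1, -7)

Lagrange interpolation formula:
P(x) = Σ yᵢ × Lᵢ(x)
where Lᵢ(x) = Π_{j≠i} (x - xⱼ)/(xᵢ - xⱼ)

L_0(-0.4) = (-0.4 - (-2))/(-3 - (-2)) × (-0.4 - (-1))/(-3 - (-1)) × (-0.4 - 0)/(-3 - 0) × (-0.4 - 1)/(-3 - 1) = 0.022400
L_1(-0.4) = (-0.4 - (-3))/(-2 - (-3)) × (-0.4 - (-1))/(-2 - (-1)) × (-0.4 - 0)/(-2 - 0) × (-0.4 - 1)/(-2 - 1) = -0.145600
L_2(-0.4) = (-0.4 - (-3))/(-1 - (-3)) × (-0.4 - (-2))/(-1 - (-2)) × (-0.4 - 0)/(-1 - 0) × (-0.4 - 1)/(-1 - 1) = 0.582400
L_3(-0.4) = (-0.4 - (-3))/(0 - (-3)) × (-0.4 - (-2))/(0 - (-2)) × (-0.4 - (-1))/(0 - (-1)) × (-0.4 - 1)/(0 - 1) = 0.582400
L_4(-0.4) = (-0.4 - (-3))/(1 - (-3)) × (-0.4 - (-2))/(1 - (-2)) × (-0.4 - (-1))/(1 - (-1)) × (-0.4 - 0)/(1 - 0) = -0.041600

P(-0.4) = 6×L_0(-0.4) + (-9)×L_1(-0.4) + 22×L_2(-0.4) + (-12)×L_3(-0.4) + (-7)×L_4(-0.4)
P(-0.4) = 7.560000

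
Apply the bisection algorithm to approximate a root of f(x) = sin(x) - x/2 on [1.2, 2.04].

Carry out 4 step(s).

f(x) = sin(x) - x/2
Initial interval: [1.2, 2.04]

Iteration 1:
  c_1 = (1.200000 + 2.040000)/2 = 1.620000
  f(c_1) = f(1.620000) = 0.188790
  f(a) × f(c) ≥ 0, new interval: [1.620000, 2.040000]
Iteration 2:
  c_2 = (1.620000 + 2.040000)/2 = 1.830000
  f(c_2) = f(1.830000) = 0.051594
  f(a) × f(c) ≥ 0, new interval: [1.830000, 2.040000]
Iteration 3:
  c_3 = (1.830000 + 2.040000)/2 = 1.935000
  f(c_3) = f(1.935000) = -0.033092
  f(a) × f(c) < 0, new interval: [1.830000, 1.935000]
Iteration 4:
  c_4 = (1.830000 + 1.935000)/2 = 1.882500
  f(c_4) = f(1.882500) = 0.010562
  f(a) × f(c) ≥ 0, new interval: [1.882500, 1.935000]

After 4 iteration(s), the approximation is c_4 = 1.882500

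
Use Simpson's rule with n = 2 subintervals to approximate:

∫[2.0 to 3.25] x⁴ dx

f(x) = x⁴
a = 2.0, b = 3.25, n = 2
h = (b - a)/n = 0.625000

Simpson's rule: (h/3)[f(x₀) + 4f(x₁) + 2f(x₂) + ... + f(xₙ)]

x_0 = 2.0000, f(x_0) = 16.000000, coefficient = 1
x_1 = 2.6250, f(x_1) = 47.480713, coefficient = 4
x_2 = 3.2500, f(x_2) = 111.566406, coefficient = 1

I ≈ (0.625000/3) × 317.489258 = 66.143595
Exact value: 66.118164
Error: 0.025431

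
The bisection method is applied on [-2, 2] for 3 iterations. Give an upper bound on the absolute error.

Bisection error bound: |error| ≤ (b-a)/2^n
|error| ≤ (2 - (-2))/2^3 = 4/2^3
|error| ≤ 0.5000000000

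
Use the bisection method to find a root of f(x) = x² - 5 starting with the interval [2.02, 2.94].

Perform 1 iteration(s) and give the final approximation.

f(x) = x² - 5
Initial interval: [2.02, 2.94]

Iteration 1:
  c_1 = (2.020000 + 2.940000)/2 = 2.480000
  f(c_1) = f(2.480000) = 1.150400
  f(a) × f(c) < 0, new interval: [2.020000, 2.480000]

After 1 iteration(s), the approximation is c_1 = 2.480000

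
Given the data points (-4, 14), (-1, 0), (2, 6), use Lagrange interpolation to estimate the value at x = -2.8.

Lagrange interpolation formula:
P(x) = Σ yᵢ × Lᵢ(x)
where Lᵢ(x) = Π_{j≠i} (x - xⱼ)/(xᵢ - xⱼ)

L_0(-2.8) = (-2.8 - (-1))/(-4 - (-1)) × (-2.8 - 2)/(-4 - 2) = 0.480000
L_1(-2.8) = (-2.8 - (-4))/(-1 - (-4)) × (-2.8 - 2)/(-1 - 2) = 0.640000
L_2(-2.8) = (-2.8 - (-4))/(2 - (-4)) × (-2.8 - (-1))/(2 - (-1)) = -0.120000

P(-2.8) = 14×L_0(-2.8) + 0×L_1(-2.8) + 6×L_2(-2.8)
P(-2.8) = 6.000000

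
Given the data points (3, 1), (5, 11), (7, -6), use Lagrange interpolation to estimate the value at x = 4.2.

Lagrange interpolation formula:
P(x) = Σ yᵢ × Lᵢ(x)
where Lᵢ(x) = Π_{j≠i} (x - xⱼ)/(xᵢ - xⱼ)

L_0(4.2) = (4.2 - 5)/(3 - 5) × (4.2 - 7)/(3 - 7) = 0.280000
L_1(4.2) = (4.2 - 3)/(5 - 3) × (4.2 - 7)/(5 - 7) = 0.840000
L_2(4.2) = (4.2 - 3)/(7 - 3) × (4.2 - 5)/(7 - 5) = -0.120000

P(4.2) = 1×L_0(4.2) + 11×L_1(4.2) + (-6)×L_2(4.2)
P(4.2) = 10.240000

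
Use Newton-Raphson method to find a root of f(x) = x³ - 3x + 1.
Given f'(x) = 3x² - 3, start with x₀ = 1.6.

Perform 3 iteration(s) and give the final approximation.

f(x) = x³ - 3x + 1
f'(x) = 3x² - 3
x₀ = 1.6

Newton-Raphson formula: x_{n+1} = x_n - f(x_n)/f'(x_n)

Iteration 1:
  f(1.600000) = 0.296000
  f'(1.600000) = 4.680000
  x_1 = 1.600000 - 0.296000/4.680000 = 1.536752
Iteration 2:
  f(1.536752) = 0.018948
  f'(1.536752) = 4.084821
  x_2 = 1.536752 - 0.018948/4.084821 = 1.532113
Iteration 3:
  f(1.532113) = 0.000099
  f'(1.532113) = 4.042114
  x_3 = 1.532113 - 0.000099/4.042114 = 1.532089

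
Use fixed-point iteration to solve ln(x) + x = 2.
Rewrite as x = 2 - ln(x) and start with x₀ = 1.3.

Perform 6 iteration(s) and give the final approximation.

Equation: ln(x) + x = 2
Fixed-point form: x = 2 - ln(x)
x₀ = 1.3

x_1 = g(1.300000) = 1.737636
x_2 = g(1.737636) = 1.447475
x_3 = g(1.447475) = 1.630180
x_4 = g(1.630180) = 1.511310
x_5 = g(1.511310) = 1.587023
x_6 = g(1.587023) = 1.538140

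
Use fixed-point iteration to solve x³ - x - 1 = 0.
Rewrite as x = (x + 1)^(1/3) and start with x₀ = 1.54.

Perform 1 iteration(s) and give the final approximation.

Equation: x³ - x - 1 = 0
Fixed-point form: x = (x + 1)^(1/3)
x₀ = 1.54

x_1 = g(1.540000) = 1.364409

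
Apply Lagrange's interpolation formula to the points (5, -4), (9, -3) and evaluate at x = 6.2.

Lagrange interpolation formula:
P(x) = Σ yᵢ × Lᵢ(x)
where Lᵢ(x) = Π_{j≠i} (x - xⱼ)/(xᵢ - xⱼ)

L_0(6.2) = (6.2 - 9)/(5 - 9) = 0.700000
L_1(6.2) = (6.2 - 5)/(9 - 5) = 0.300000

P(6.2) = (-4)×L_0(6.2) + (-3)×L_1(6.2)
P(6.2) = -3.700000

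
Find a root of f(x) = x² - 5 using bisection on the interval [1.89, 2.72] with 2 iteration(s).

f(x) = x² - 5
Initial interval: [1.89, 2.72]

Iteration 1:
  c_1 = (1.890000 + 2.720000)/2 = 2.305000
  f(c_1) = f(2.305000) = 0.313025
  f(a) × f(c) < 0, new interval: [1.890000, 2.305000]
Iteration 2:
  c_2 = (1.890000 + 2.305000)/2 = 2.097500
  f(c_2) = f(2.097500) = -0.600494
  f(a) × f(c) ≥ 0, new interval: [2.097500, 2.305000]

After 2 iteration(s), the approximation is c_2 = 2.097500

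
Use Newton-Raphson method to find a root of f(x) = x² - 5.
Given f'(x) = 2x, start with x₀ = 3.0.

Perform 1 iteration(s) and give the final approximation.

f(x) = x² - 5
f'(x) = 2x
x₀ = 3.0

Newton-Raphson formula: x_{n+1} = x_n - f(x_n)/f'(x_n)

Iteration 1:
  f(3.000000) = 4.000000
  f'(3.000000) = 6.000000
  x_1 = 3.000000 - 4.000000/6.000000 = 2.333333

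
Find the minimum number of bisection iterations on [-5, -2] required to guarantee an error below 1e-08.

We need (b-a)/2^n ≤ 1e-08
(-2 - (-5))/2^n ≤ 1e-08
3/2^n ≤ 1e-08
2^n ≥ 300000000
n ≥ log₂(300000000) = 28.16
n ≥ 29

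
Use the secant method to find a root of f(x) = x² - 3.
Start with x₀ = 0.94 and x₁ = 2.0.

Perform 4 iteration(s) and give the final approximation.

f(x) = x² - 3
x₀ = 0.94, x₁ = 2.0

Secant formula: x_{n+1} = x_n - f(x_n)(x_n - x_{n-1})/(f(x_n) - f(x_{n-1}))

Iteration 1:
  f(0.940000) = -2.116400
  f(2.000000) = 1.000000
  x_2 = 2.000000 - 1.000000×(2.000000 - 0.940000)/(1.000000 - (-2.116400))
       = 1.659864
Iteration 2:
  f(2.000000) = 1.000000
  f(1.659864) = -0.244852
  x_3 = 1.659864 - (-0.244852)×(1.659864 - 2.000000)/(-0.244852 - 1.000000)
       = 1.726766
Iteration 3:
  f(1.659864) = -0.244852
  f(1.726766) = -0.018280
  x_4 = 1.726766 - (-0.018280)×(1.726766 - 1.659864)/(-0.018280 - (-0.244852))
       = 1.732163
Iteration 4:
  f(1.726766) = -0.018280
  f(1.732163) = 0.000390
  x_5 = 1.732163 - 0.000390×(1.732163 - 1.726766)/(0.000390 - (-0.018280))
       = 1.732051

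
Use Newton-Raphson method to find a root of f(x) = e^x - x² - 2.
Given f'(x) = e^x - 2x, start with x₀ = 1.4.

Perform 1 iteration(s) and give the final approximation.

f(x) = e^x - x² - 2
f'(x) = e^x - 2x
x₀ = 1.4

Newton-Raphson formula: x_{n+1} = x_n - f(x_n)/f'(x_n)

Iteration 1:
  f(1.400000) = 0.095200
  f'(1.400000) = 1.255200
  x_1 = 1.400000 - 0.095200/1.255200 = 1.324156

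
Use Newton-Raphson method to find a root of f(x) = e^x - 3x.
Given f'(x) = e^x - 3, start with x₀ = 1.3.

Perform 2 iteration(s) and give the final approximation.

f(x) = e^x - 3x
f'(x) = e^x - 3
x₀ = 1.3

Newton-Raphson formula: x_{n+1} = x_n - f(x_n)/f'(x_n)

Iteration 1:
  f(1.300000) = -0.230703
  f'(1.300000) = 0.669297
  x_1 = 1.300000 - (-0.230703)/0.669297 = 1.644695
Iteration 2:
  f(1.644695) = 0.245345
  f'(1.644695) = 2.179431
  x_2 = 1.644695 - 0.245345/2.179431 = 1.532122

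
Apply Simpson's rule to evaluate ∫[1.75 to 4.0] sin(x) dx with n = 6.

f(x) = sin(x)
a = 1.75, b = 4.0, n = 6
h = (b - a)/n = 0.375000

Simpson's rule: (h/3)[f(x₀) + 4f(x₁) + 2f(x₂) + ... + f(xₙ)]

x_0 = 1.7500, f(x_0) = 0.983986, coefficient = 1
x_1 = 2.1250, f(x_1) = 0.850320, coefficient = 4
x_2 = 2.5000, f(x_2) = 0.598472, coefficient = 2
x_3 = 2.8750, f(x_3) = 0.263446, coefficient = 4
x_4 = 3.2500, f(x_4) = -0.108195, coefficient = 2
x_5 = 3.6250, f(x_5) = -0.464799, coefficient = 4
x_6 = 4.0000, f(x_6) = -0.756802, coefficient = 1

I ≈ (0.375000/3) × 3.803605 = 0.475451
Exact value: 0.475398
Error: 0.000053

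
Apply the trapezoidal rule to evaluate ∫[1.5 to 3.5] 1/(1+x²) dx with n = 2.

f(x) = 1/(1+x²)
a = 1.5, b = 3.5, n = 2
h = (b - a)/n = 1.000000

Trapezoidal rule: (h/2)[f(x₀) + 2f(x₁) + 2f(x₂) + ... + f(xₙ)]

x_0 = 1.5000, f(x_0) = 0.307692, coefficient = 1
x_1 = 2.5000, f(x_1) = 0.137931, coefficient = 2
x_2 = 3.5000, f(x_2) = 0.075472, coefficient = 1

I ≈ (1.000000/2) × 0.659026 = 0.329513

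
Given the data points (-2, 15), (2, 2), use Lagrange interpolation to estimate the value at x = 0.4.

Lagrange interpolation formula:
P(x) = Σ yᵢ × Lᵢ(x)
where Lᵢ(x) = Π_{j≠i} (x - xⱼ)/(xᵢ - xⱼ)

L_0(0.4) = (0.4 - 2)/(-2 - 2) = 0.400000
L_1(0.4) = (0.4 - (-2))/(2 - (-2)) = 0.600000

P(0.4) = 15×L_0(0.4) + 2×L_1(0.4)
P(0.4) = 7.200000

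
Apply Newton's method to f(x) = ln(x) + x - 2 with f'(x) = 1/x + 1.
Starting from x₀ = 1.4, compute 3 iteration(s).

f(x) = ln(x) + x - 2
f'(x) = 1/x + 1
x₀ = 1.4

Newton-Raphson formula: x_{n+1} = x_n - f(x_n)/f'(x_n)

Iteration 1:
  f(1.400000) = -0.263528
  f'(1.400000) = 1.714286
  x_1 = 1.400000 - (-0.263528)/1.714286 = 1.553725
Iteration 2:
  f(1.553725) = -0.005621
  f'(1.553725) = 1.643615
  x_2 = 1.553725 - (-0.005621)/1.643615 = 1.557144
Iteration 3:
  f(1.557144) = -0.000002
  f'(1.557144) = 1.642201
  x_3 = 1.557144 - (-0.000002)/1.642201 = 1.557146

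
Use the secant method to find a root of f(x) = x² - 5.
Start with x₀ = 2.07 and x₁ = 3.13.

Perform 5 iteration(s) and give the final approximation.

f(x) = x² - 5
x₀ = 2.07, x₁ = 3.13

Secant formula: x_{n+1} = x_n - f(x_n)(x_n - x_{n-1})/(f(x_n) - f(x_{n-1}))

Iteration 1:
  f(2.070000) = -0.715100
  f(3.130000) = 4.796900
  x_2 = 3.130000 - 4.796900×(3.130000 - 2.070000)/(4.796900 - (-0.715100))
       = 2.207519
Iteration 2:
  f(3.130000) = 4.796900
  f(2.207519) = -0.126859
  x_3 = 2.207519 - (-0.126859)×(2.207519 - 3.130000)/(-0.126859 - 4.796900)
       = 2.231287
Iteration 3:
  f(2.207519) = -0.126859
  f(2.231287) = -0.021360
  x_4 = 2.231287 - (-0.021360)×(2.231287 - 2.207519)/(-0.021360 - (-0.126859))
       = 2.236099
Iteration 4:
  f(2.231287) = -0.021360
  f(2.236099) = 0.000138
  x_5 = 2.236099 - 0.000138×(2.236099 - 2.231287)/(0.000138 - (-0.021360))
       = 2.236068
Iteration 5:
  f(2.236099) = 0.000138
  f(2.236068) = 0.000000
  x_6 = 2.236068 - 0.000000×(2.236068 - 2.236099)/(0.000000 - 0.000138)
       = 2.236068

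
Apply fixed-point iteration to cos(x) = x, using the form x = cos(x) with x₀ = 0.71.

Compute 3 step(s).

Equation: cos(x) = x
Fixed-point form: x = cos(x)
x₀ = 0.71

x_1 = g(0.710000) = 0.758362
x_2 = g(0.758362) = 0.725964
x_3 = g(0.725964) = 0.747860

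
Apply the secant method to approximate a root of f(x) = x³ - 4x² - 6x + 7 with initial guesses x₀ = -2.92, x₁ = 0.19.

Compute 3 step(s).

f(x) = x³ - 4x² - 6x + 7
x₀ = -2.92, x₁ = 0.19

Secant formula: x_{n+1} = x_n - f(x_n)(x_n - x_{n-1})/(f(x_n) - f(x_{n-1}))

Iteration 1:
  f(-2.920000) = -34.482688
  f(0.190000) = 5.722459
  x_2 = 0.190000 - 5.722459×(0.190000 - (-2.920000))/(5.722459 - (-34.482688))
       = -0.252651
Iteration 2:
  f(0.190000) = 5.722459
  f(-0.252651) = 8.244448
  x_3 = -0.252651 - 8.244448×(-0.252651 - 0.190000)/(8.244448 - 5.722459)
       = 1.194386
Iteration 3:
  f(-0.252651) = 8.244448
  f(1.194386) = -4.168692
  x_4 = 1.194386 - (-4.168692)×(1.194386 - (-0.252651))/(-4.168692 - 8.244448)
       = 0.708429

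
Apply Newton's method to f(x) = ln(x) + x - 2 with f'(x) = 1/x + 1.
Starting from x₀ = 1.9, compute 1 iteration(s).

f(x) = ln(x) + x - 2
f'(x) = 1/x + 1
x₀ = 1.9

Newton-Raphson formula: x_{n+1} = x_n - f(x_n)/f'(x_n)

Iteration 1:
  f(1.900000) = 0.541854
  f'(1.900000) = 1.526316
  x_1 = 1.900000 - 0.541854/1.526316 = 1.544992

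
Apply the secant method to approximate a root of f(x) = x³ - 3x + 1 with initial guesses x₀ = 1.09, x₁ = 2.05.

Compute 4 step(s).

f(x) = x³ - 3x + 1
x₀ = 1.09, x₁ = 2.05

Secant formula: x_{n+1} = x_n - f(x_n)(x_n - x_{n-1})/(f(x_n) - f(x_{n-1}))

Iteration 1:
  f(1.090000) = -0.974971
  f(2.050000) = 3.465125
  x_2 = 2.050000 - 3.465125×(2.050000 - 1.090000)/(3.465125 - (-0.974971))
       = 1.300800
Iteration 2:
  f(2.050000) = 3.465125
  f(1.300800) = -0.701342
  x_3 = 1.300800 - (-0.701342)×(1.300800 - 2.050000)/(-0.701342 - 3.465125)
       = 1.426913
Iteration 3:
  f(1.300800) = -0.701342
  f(1.426913) = -0.375429
  x_4 = 1.426913 - (-0.375429)×(1.426913 - 1.300800)/(-0.375429 - (-0.701342))
       = 1.572187
Iteration 4:
  f(1.426913) = -0.375429
  f(1.572187) = 0.169525
  x_5 = 1.572187 - 0.169525×(1.572187 - 1.426913)/(0.169525 - (-0.375429))
       = 1.526995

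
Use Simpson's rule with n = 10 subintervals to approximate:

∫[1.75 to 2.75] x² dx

f(x) = x²
a = 1.75, b = 2.75, n = 10
h = (b - a)/n = 0.100000

Simpson's rule: (h/3)[f(x₀) + 4f(x₁) + 2f(x₂) + ... + f(xₙ)]

x_0 = 1.7500, f(x_0) = 3.062500, coefficient = 1
x_1 = 1.8500, f(x_1) = 3.422500, coefficient = 4
x_2 = 1.9500, f(x_2) = 3.802500, coefficient = 2
x_3 = 2.0500, f(x_3) = 4.202500, coefficient = 4
x_4 = 2.1500, f(x_4) = 4.622500, coefficient = 2
x_5 = 2.2500, f(x_5) = 5.062500, coefficient = 4
x_6 = 2.3500, f(x_6) = 5.522500, coefficient = 2
x_7 = 2.4500, f(x_7) = 6.002500, coefficient = 4
x_8 = 2.5500, f(x_8) = 6.502500, coefficient = 2
x_9 = 2.6500, f(x_9) = 7.022500, coefficient = 4
x_10 = 2.7500, f(x_10) = 7.562500, coefficient = 1

I ≈ (0.100000/3) × 154.375000 = 5.145833
Exact value: 5.145833
Error: 0.000000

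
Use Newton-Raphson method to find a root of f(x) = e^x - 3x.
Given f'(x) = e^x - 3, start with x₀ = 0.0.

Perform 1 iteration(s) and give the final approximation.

f(x) = e^x - 3x
f'(x) = e^x - 3
x₀ = 0.0

Newton-Raphson formula: x_{n+1} = x_n - f(x_n)/f'(x_n)

Iteration 1:
  f(0.000000) = 1.000000
  f'(0.000000) = -2.000000
  x_1 = 0.000000 - 1.000000/(-2.000000) = 0.500000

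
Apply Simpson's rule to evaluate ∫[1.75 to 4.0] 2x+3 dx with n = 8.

f(x) = 2x+3
a = 1.75, b = 4.0, n = 8
h = (b - a)/n = 0.281250

Simpson's rule: (h/3)[f(x₀) + 4f(x₁) + 2f(x₂) + ... + f(xₙ)]

x_0 = 1.7500, f(x_0) = 6.500000, coefficient = 1
x_1 = 2.0312, f(x_1) = 7.062500, coefficient = 4
x_2 = 2.3125, f(x_2) = 7.625000, coefficient = 2
x_3 = 2.5938, f(x_3) = 8.187500, coefficient = 4
x_4 = 2.8750, f(x_4) = 8.750000, coefficient = 2
x_5 = 3.1562, f(x_5) = 9.312500, coefficient = 4
x_6 = 3.4375, f(x_6) = 9.875000, coefficient = 2
x_7 = 3.7188, f(x_7) = 10.437500, coefficient = 4
x_8 = 4.0000, f(x_8) = 11.000000, coefficient = 1

I ≈ (0.281250/3) × 210.000000 = 19.687500
Exact value: 19.687500
Error: 0.000000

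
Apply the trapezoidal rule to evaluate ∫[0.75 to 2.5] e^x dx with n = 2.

f(x) = e^x
a = 0.75, b = 2.5, n = 2
h = (b - a)/n = 0.875000

Trapezoidal rule: (h/2)[f(x₀) + 2f(x₁) + 2f(x₂) + ... + f(xₙ)]

x_0 = 0.7500, f(x_0) = 2.117000, coefficient = 1
x_1 = 1.6250, f(x_1) = 5.078419, coefficient = 2
x_2 = 2.5000, f(x_2) = 12.182494, coefficient = 1

I ≈ (0.875000/2) × 24.456332 = 10.699645
Exact value: 10.065494
Error: 0.634151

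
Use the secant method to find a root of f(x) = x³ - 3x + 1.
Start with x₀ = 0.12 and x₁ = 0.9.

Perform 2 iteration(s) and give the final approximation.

f(x) = x³ - 3x + 1
x₀ = 0.12, x₁ = 0.9

Secant formula: x_{n+1} = x_n - f(x_n)(x_n - x_{n-1})/(f(x_n) - f(x_{n-1}))

Iteration 1:
  f(0.120000) = 0.641728
  f(0.900000) = -0.971000
  x_2 = 0.900000 - (-0.971000)×(0.900000 - 0.120000)/(-0.971000 - 0.641728)
       = 0.430373
Iteration 2:
  f(0.900000) = -0.971000
  f(0.430373) = -0.211406
  x_3 = 0.430373 - (-0.211406)×(0.430373 - 0.900000)/(-0.211406 - (-0.971000))
       = 0.299670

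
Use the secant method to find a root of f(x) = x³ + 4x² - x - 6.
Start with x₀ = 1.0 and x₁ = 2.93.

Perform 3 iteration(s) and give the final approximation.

f(x) = x³ + 4x² - x - 6
x₀ = 1.0, x₁ = 2.93

Secant formula: x_{n+1} = x_n - f(x_n)(x_n - x_{n-1})/(f(x_n) - f(x_{n-1}))

Iteration 1:
  f(1.000000) = -2.000000
  f(2.930000) = 50.563357
  x_2 = 2.930000 - 50.563357×(2.930000 - 1.000000)/(50.563357 - (-2.000000))
       = 1.073435
Iteration 2:
  f(2.930000) = 50.563357
  f(1.073435) = -1.227503
  x_3 = 1.073435 - (-1.227503)×(1.073435 - 2.930000)/(-1.227503 - 50.563357)
       = 1.117438
Iteration 3:
  f(1.073435) = -1.227503
  f(1.117438) = -0.727460
  x_4 = 1.117438 - (-0.727460)×(1.117438 - 1.073435)/(-0.727460 - (-1.227503))
       = 1.181453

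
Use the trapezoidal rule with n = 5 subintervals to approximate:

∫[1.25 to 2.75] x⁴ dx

f(x) = x⁴
a = 1.25, b = 2.75, n = 5
h = (b - a)/n = 0.300000

Trapezoidal rule: (h/2)[f(x₀) + 2f(x₁) + 2f(x₂) + ... + f(xₙ)]

x_0 = 1.2500, f(x_0) = 2.441406, coefficient = 1
x_1 = 1.5500, f(x_1) = 5.772006, coefficient = 2
x_2 = 1.8500, f(x_2) = 11.713506, coefficient = 2
x_3 = 2.1500, f(x_3) = 21.367506, coefficient = 2
x_4 = 2.4500, f(x_4) = 36.030006, coefficient = 2
x_5 = 2.7500, f(x_5) = 57.191406, coefficient = 1

I ≈ (0.300000/2) × 209.398863 = 31.409829
Exact value: 30.844922
Error: 0.564908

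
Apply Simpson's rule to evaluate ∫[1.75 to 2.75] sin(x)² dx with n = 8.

f(x) = sin(x)²
a = 1.75, b = 2.75, n = 8
h = (b - a)/n = 0.125000

Simpson's rule: (h/3)[f(x₀) + 4f(x₁) + 2f(x₂) + ... + f(xₙ)]

x_0 = 1.7500, f(x_0) = 0.968228, coefficient = 1
x_1 = 1.8750, f(x_1) = 0.910280, coefficient = 4
x_2 = 2.0000, f(x_2) = 0.826822, coefficient = 2
x_3 = 2.1250, f(x_3) = 0.723044, coefficient = 4
x_4 = 2.2500, f(x_4) = 0.605398, coefficient = 2
x_5 = 2.3750, f(x_5) = 0.481199, coefficient = 4
x_6 = 2.5000, f(x_6) = 0.358169, coefficient = 2
x_7 = 2.6250, f(x_7) = 0.243957, coefficient = 4
x_8 = 2.7500, f(x_8) = 0.145665, coefficient = 1

I ≈ (0.125000/3) × 14.128589 = 0.588691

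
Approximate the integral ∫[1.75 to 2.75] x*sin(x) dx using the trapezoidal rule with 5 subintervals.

f(x) = x*sin(x)
a = 1.75, b = 2.75, n = 5
h = (b - a)/n = 0.200000

Trapezoidal rule: (h/2)[f(x₀) + 2f(x₁) + 2f(x₂) + ... + f(xₙ)]

x_0 = 1.7500, f(x_0) = 1.721975, coefficient = 1
x_1 = 1.9500, f(x_1) = 1.811471, coefficient = 2
x_2 = 2.1500, f(x_2) = 1.799332, coefficient = 2
x_3 = 2.3500, f(x_3) = 1.671962, coefficient = 2
x_4 = 2.5500, f(x_4) = 1.422093, coefficient = 2
x_5 = 2.7500, f(x_5) = 1.049568, coefficient = 1

I ≈ (0.200000/2) × 16.181263 = 1.618126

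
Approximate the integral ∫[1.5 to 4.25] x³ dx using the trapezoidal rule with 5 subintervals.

f(x) = x³
a = 1.5, b = 4.25, n = 5
h = (b - a)/n = 0.550000

Trapezoidal rule: (h/2)[f(x₀) + 2f(x₁) + 2f(x₂) + ... + f(xₙ)]

x_0 = 1.5000, f(x_0) = 3.375000, coefficient = 1
x_1 = 2.0500, f(x_1) = 8.615125, coefficient = 2
x_2 = 2.6000, f(x_2) = 17.576000, coefficient = 2
x_3 = 3.1500, f(x_3) = 31.255875, coefficient = 2
x_4 = 3.7000, f(x_4) = 50.653000, coefficient = 2
x_5 = 4.2500, f(x_5) = 76.765625, coefficient = 1

I ≈ (0.550000/2) × 296.340625 = 81.493672
Exact value: 80.297852
Error: 1.195820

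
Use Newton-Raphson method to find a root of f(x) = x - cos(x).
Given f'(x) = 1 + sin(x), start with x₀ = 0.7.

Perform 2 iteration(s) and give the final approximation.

f(x) = x - cos(x)
f'(x) = 1 + sin(x)
x₀ = 0.7

Newton-Raphson formula: x_{n+1} = x_n - f(x_n)/f'(x_n)

Iteration 1:
  f(0.700000) = -0.064842
  f'(0.700000) = 1.644218
  x_1 = 0.700000 - (-0.064842)/1.644218 = 0.739436
Iteration 2:
  f(0.739436) = 0.000588
  f'(0.739436) = 1.673872
  x_2 = 0.739436 - 0.000588/1.673872 = 0.739085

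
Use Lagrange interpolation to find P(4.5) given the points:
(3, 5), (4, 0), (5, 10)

Lagrange interpolation formula:
P(x) = Σ yᵢ × Lᵢ(x)
where Lᵢ(x) = Π_{j≠i} (x - xⱼ)/(xᵢ - xⱼ)

L_0(4.5) = (4.5 - 4)/(3 - 4) × (4.5 - 5)/(3 - 5) = -0.125000
L_1(4.5) = (4.5 - 3)/(4 - 3) × (4.5 - 5)/(4 - 5) = 0.750000
L_2(4.5) = (4.5 - 3)/(5 - 3) × (4.5 - 4)/(5 - 4) = 0.375000

P(4.5) = 5×L_0(4.5) + 0×L_1(4.5) + 10×L_2(4.5)
P(4.5) = 3.125000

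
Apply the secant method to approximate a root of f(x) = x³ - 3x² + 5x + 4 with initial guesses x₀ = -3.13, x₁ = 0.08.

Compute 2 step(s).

f(x) = x³ - 3x² + 5x + 4
x₀ = -3.13, x₁ = 0.08

Secant formula: x_{n+1} = x_n - f(x_n)(x_n - x_{n-1})/(f(x_n) - f(x_{n-1}))

Iteration 1:
  f(-3.130000) = -71.704997
  f(0.080000) = 4.381312
  x_2 = 0.080000 - 4.381312×(0.080000 - (-3.130000))/(4.381312 - (-71.704997))
       = -0.104843
Iteration 2:
  f(0.080000) = 4.381312
  f(-0.104843) = 3.441657
  x_3 = -0.104843 - 3.441657×(-0.104843 - 0.080000)/(3.441657 - 4.381312)
       = -0.781864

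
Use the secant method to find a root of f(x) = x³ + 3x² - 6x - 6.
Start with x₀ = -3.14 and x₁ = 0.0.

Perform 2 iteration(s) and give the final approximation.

f(x) = x³ + 3x² - 6x - 6
x₀ = -3.14, x₁ = 0.0

Secant formula: x_{n+1} = x_n - f(x_n)(x_n - x_{n-1})/(f(x_n) - f(x_{n-1}))

Iteration 1:
  f(-3.140000) = 11.459656
  f(0.000000) = -6.000000
  x_2 = 0.000000 - (-6.000000)×(0.000000 - (-3.140000))/(-6.000000 - 11.459656)
       = -1.079059
Iteration 2:
  f(0.000000) = -6.000000
  f(-1.079059) = 2.711037
  x_3 = -1.079059 - 2.711037×(-1.079059 - 0.000000)/(2.711037 - (-6.000000))
       = -0.743236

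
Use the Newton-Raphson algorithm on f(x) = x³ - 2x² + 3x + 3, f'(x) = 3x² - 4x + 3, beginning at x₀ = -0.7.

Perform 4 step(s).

f(x) = x³ - 2x² + 3x + 3
f'(x) = 3x² - 4x + 3
x₀ = -0.7

Newton-Raphson formula: x_{n+1} = x_n - f(x_n)/f'(x_n)

Iteration 1:
  f(-0.700000) = -0.423000
  f'(-0.700000) = 7.270000
  x_1 = -0.700000 - (-0.423000)/7.270000 = -0.641816
Iteration 2:
  f(-0.641816) = -0.013683
  f'(-0.641816) = 6.803045
  x_2 = -0.641816 - (-0.013683)/6.803045 = -0.639804
Iteration 3:
  f(-0.639804) = -0.000016
  f'(-0.639804) = 6.787266
  x_3 = -0.639804 - (-0.000016)/6.787266 = -0.639802
Iteration 4:
  f(-0.639802) = 0.000000
  f'(-0.639802) = 6.787248
  x_4 = -0.639802 - 0.000000/6.787248 = -0.639802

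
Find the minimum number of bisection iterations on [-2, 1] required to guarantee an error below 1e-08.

We need (b-a)/2^n ≤ 1e-08
(1 - (-2))/2^n ≤ 1e-08
3/2^n ≤ 1e-08
2^n ≥ 300000000
n ≥ log₂(300000000) = 28.16
n ≥ 29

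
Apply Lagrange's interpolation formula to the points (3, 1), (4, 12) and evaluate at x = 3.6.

Lagrange interpolation formula:
P(x) = Σ yᵢ × Lᵢ(x)
where Lᵢ(x) = Π_{j≠i} (x - xⱼ)/(xᵢ - xⱼ)

L_0(3.6) = (3.6 - 4)/(3 - 4) = 0.400000
L_1(3.6) = (3.6 - 3)/(4 - 3) = 0.600000

P(3.6) = 1×L_0(3.6) + 12×L_1(3.6)
P(3.6) = 7.600000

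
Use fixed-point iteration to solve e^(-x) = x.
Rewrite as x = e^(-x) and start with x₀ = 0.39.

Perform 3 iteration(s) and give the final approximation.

Equation: e^(-x) = x
Fixed-point form: x = e^(-x)
x₀ = 0.39

x_1 = g(0.390000) = 0.677057
x_2 = g(0.677057) = 0.508110
x_3 = g(0.508110) = 0.601631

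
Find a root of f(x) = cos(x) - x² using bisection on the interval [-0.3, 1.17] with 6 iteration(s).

f(x) = cos(x) - x²
Initial interval: [-0.3, 1.17]

Iteration 1:
  c_1 = (-0.300000 + 1.170000)/2 = 0.435000
  f(c_1) = f(0.435000) = 0.717645
  f(a) × f(c) ≥ 0, new interval: [0.435000, 1.170000]
Iteration 2:
  c_2 = (0.435000 + 1.170000)/2 = 0.802500
  f(c_2) = f(0.802500) = 0.050905
  f(a) × f(c) ≥ 0, new interval: [0.802500, 1.170000]
Iteration 3:
  c_3 = (0.802500 + 1.170000)/2 = 0.986250
  f(c_3) = f(0.986250) = -0.420868
  f(a) × f(c) < 0, new interval: [0.802500, 0.986250]
Iteration 4:
  c_4 = (0.802500 + 0.986250)/2 = 0.894375
  f(c_4) = f(0.894375) = -0.173900
  f(a) × f(c) < 0, new interval: [0.802500, 0.894375]
Iteration 5:
  c_5 = (0.802500 + 0.894375)/2 = 0.848437
  f(c_5) = f(0.848437) = -0.058690
  f(a) × f(c) < 0, new interval: [0.802500, 0.848437]
Iteration 6:
  c_6 = (0.802500 + 0.848437)/2 = 0.825469
  f(c_6) = f(0.825469) = -0.003186
  f(a) × f(c) < 0, new interval: [0.802500, 0.825469]

After 6 iteration(s), the approximation is c_6 = 0.825469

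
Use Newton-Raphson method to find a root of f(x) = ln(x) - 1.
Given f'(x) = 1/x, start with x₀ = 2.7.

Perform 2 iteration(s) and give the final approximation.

f(x) = ln(x) - 1
f'(x) = 1/x
x₀ = 2.7

Newton-Raphson formula: x_{n+1} = x_n - f(x_n)/f'(x_n)

Iteration 1:
  f(2.700000) = -0.006748
  f'(2.700000) = 0.370370
  x_1 = 2.700000 - (-0.006748)/0.370370 = 2.718220
Iteration 2:
  f(2.718220) = -0.000023
  f'(2.718220) = 0.367888
  x_2 = 2.718220 - (-0.000023)/0.367888 = 2.718282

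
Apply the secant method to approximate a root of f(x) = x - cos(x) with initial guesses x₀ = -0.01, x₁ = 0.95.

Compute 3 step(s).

f(x) = x - cos(x)
x₀ = -0.01, x₁ = 0.95

Secant formula: x_{n+1} = x_n - f(x_n)(x_n - x_{n-1})/(f(x_n) - f(x_{n-1}))

Iteration 1:
  f(-0.010000) = -1.009950
  f(0.950000) = 0.368317
  x_2 = 0.950000 - 0.368317×(0.950000 - (-0.010000))/(0.368317 - (-1.009950))
       = 0.693457
Iteration 2:
  f(0.950000) = 0.368317
  f(0.693457) = -0.075583
  x_3 = 0.693457 - (-0.075583)×(0.693457 - 0.950000)/(-0.075583 - 0.368317)
       = 0.737139
Iteration 3:
  f(0.693457) = -0.075583
  f(0.737139) = -0.003255
  x_4 = 0.737139 - (-0.003255)×(0.737139 - 0.693457)/(-0.003255 - (-0.075583))
       = 0.739105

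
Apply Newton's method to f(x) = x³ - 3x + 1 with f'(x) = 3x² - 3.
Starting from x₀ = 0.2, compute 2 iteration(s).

f(x) = x³ - 3x + 1
f'(x) = 3x² - 3
x₀ = 0.2

Newton-Raphson formula: x_{n+1} = x_n - f(x_n)/f'(x_n)

Iteration 1:
  f(0.200000) = 0.408000
  f'(0.200000) = -2.880000
  x_1 = 0.200000 - 0.408000/(-2.880000) = 0.341667
Iteration 2:
  f(0.341667) = 0.014885
  f'(0.341667) = -2.649792
  x_2 = 0.341667 - 0.014885/(-2.649792) = 0.347284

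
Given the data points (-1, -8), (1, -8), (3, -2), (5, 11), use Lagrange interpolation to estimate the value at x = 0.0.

Lagrange interpolation formula:
P(x) = Σ yᵢ × Lᵢ(x)
where Lᵢ(x) = Π_{j≠i} (x - xⱼ)/(xᵢ - xⱼ)

L_0(0.0) = (0.0 - 1)/(-1 - 1) × (0.0 - 3)/(-1 - 3) × (0.0 - 5)/(-1 - 5) = 0.312500
L_1(0.0) = (0.0 - (-1))/(1 - (-1)) × (0.0 - 3)/(1 - 3) × (0.0 - 5)/(1 - 5) = 0.937500
L_2(0.0) = (0.0 - (-1))/(3 - (-1)) × (0.0 - 1)/(3 - 1) × (0.0 - 5)/(3 - 5) = -0.312500
L_3(0.0) = (0.0 - (-1))/(5 - (-1)) × (0.0 - 1)/(5 - 1) × (0.0 - 3)/(5 - 3) = 0.062500

P(0.0) = (-8)×L_0(0.0) + (-8)×L_1(0.0) + (-2)×L_2(0.0) + 11×L_3(0.0)
P(0.0) = -8.687500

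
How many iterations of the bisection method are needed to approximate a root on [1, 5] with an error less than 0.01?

We need (b-a)/2^n ≤ 0.01
(5 - 1)/2^n ≤ 0.01
4/2^n ≤ 0.01
2^n ≥ 400
n ≥ log₂(400) = 8.64
n ≥ 9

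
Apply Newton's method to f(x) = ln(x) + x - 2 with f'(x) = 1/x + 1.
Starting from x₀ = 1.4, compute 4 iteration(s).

f(x) = ln(x) + x - 2
f'(x) = 1/x + 1
x₀ = 1.4

Newton-Raphson formula: x_{n+1} = x_n - f(x_n)/f'(x_n)

Iteration 1:
  f(1.400000) = -0.263528
  f'(1.400000) = 1.714286
  x_1 = 1.400000 - (-0.263528)/1.714286 = 1.553725
Iteration 2:
  f(1.553725) = -0.005621
  f'(1.553725) = 1.643615
  x_2 = 1.553725 - (-0.005621)/1.643615 = 1.557144
Iteration 3:
  f(1.557144) = -0.000002
  f'(1.557144) = 1.642201
  x_3 = 1.557144 - (-0.000002)/1.642201 = 1.557146
Iteration 4:
  f(1.557146) = 0.000000
  f'(1.557146) = 1.642201
  x_4 = 1.557146 - 0.000000/1.642201 = 1.557146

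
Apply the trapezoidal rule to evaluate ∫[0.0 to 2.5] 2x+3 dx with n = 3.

f(x) = 2x+3
a = 0.0, b = 2.5, n = 3
h = (b - a)/n = 0.833333

Trapezoidal rule: (h/2)[f(x₀) + 2f(x₁) + 2f(x₂) + ... + f(xₙ)]

x_0 = 0.0000, f(x_0) = 3.000000, coefficient = 1
x_1 = 0.8333, f(x_1) = 4.666667, coefficient = 2
x_2 = 1.6667, f(x_2) = 6.333333, coefficient = 2
x_3 = 2.5000, f(x_3) = 8.000000, coefficient = 1

I ≈ (0.833333/2) × 33.000000 = 13.750000
Exact value: 13.750000
Error: 0.000000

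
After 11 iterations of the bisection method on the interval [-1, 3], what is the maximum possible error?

Bisection error bound: |error| ≤ (b-a)/2^n
|error| ≤ (3 - (-1))/2^11 = 4/2^11
|error| ≤ 0.0019531250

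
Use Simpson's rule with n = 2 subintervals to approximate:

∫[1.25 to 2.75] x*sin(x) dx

f(x) = x*sin(x)
a = 1.25, b = 2.75, n = 2
h = (b - a)/n = 0.750000

Simpson's rule: (h/3)[f(x₀) + 4f(x₁) + 2f(x₂) + ... + f(xₙ)]

x_0 = 1.2500, f(x_0) = 1.186231, coefficient = 1
x_1 = 2.0000, f(x_1) = 1.818595, coefficient = 4
x_2 = 2.7500, f(x_2) = 1.049568, coefficient = 1

I ≈ (0.750000/3) × 9.510178 = 2.377544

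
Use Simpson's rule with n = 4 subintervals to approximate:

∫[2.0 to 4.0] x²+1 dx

f(x) = x²+1
a = 2.0, b = 4.0, n = 4
h = (b - a)/n = 0.500000

Simpson's rule: (h/3)[f(x₀) + 4f(x₁) + 2f(x₂) + ... + f(xₙ)]

x_0 = 2.0000, f(x_0) = 5.000000, coefficient = 1
x_1 = 2.5000, f(x_1) = 7.250000, coefficient = 4
x_2 = 3.0000, f(x_2) = 10.000000, coefficient = 2
x_3 = 3.5000, f(x_3) = 13.250000, coefficient = 4
x_4 = 4.0000, f(x_4) = 17.000000, coefficient = 1

I ≈ (0.500000/3) × 124.000000 = 20.666667
Exact value: 20.666667
Error: 0.000000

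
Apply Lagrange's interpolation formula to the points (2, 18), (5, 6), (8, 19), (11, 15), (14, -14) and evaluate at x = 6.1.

Lagrange interpolation formula:
P(x) = Σ yᵢ × Lᵢ(x)
where Lᵢ(x) = Π_{j≠i} (x - xⱼ)/(xᵢ - xⱼ)

L_0(6.1) = (6.1 - 5)/(2 - 5) × (6.1 - 8)/(2 - 8) × (6.1 - 11)/(2 - 11) × (6.1 - 14)/(2 - 14) = -0.041617
L_1(6.1) = (6.1 - 2)/(5 - 2) × (6.1 - 8)/(5 - 8) × (6.1 - 11)/(5 - 11) × (6.1 - 14)/(5 - 14) = 0.620475
L_2(6.1) = (6.1 - 2)/(8 - 2) × (6.1 - 5)/(8 - 5) × (6.1 - 11)/(8 - 11) × (6.1 - 14)/(8 - 14) = 0.538834
L_3(6.1) = (6.1 - 2)/(11 - 2) × (6.1 - 5)/(11 - 5) × (6.1 - 8)/(11 - 8) × (6.1 - 14)/(11 - 14) = -0.139290
L_4(6.1) = (6.1 - 2)/(14 - 2) × (6.1 - 5)/(14 - 5) × (6.1 - 8)/(14 - 8) × (6.1 - 11)/(14 - 11) = 0.021599

P(6.1) = 18×L_0(6.1) + 6×L_1(6.1) + 19×L_2(6.1) + 15×L_3(6.1) + (-14)×L_4(6.1)
P(6.1) = 10.819841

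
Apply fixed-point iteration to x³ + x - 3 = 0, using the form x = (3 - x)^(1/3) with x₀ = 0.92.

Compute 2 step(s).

Equation: x³ + x - 3 = 0
Fixed-point form: x = (3 - x)^(1/3)
x₀ = 0.92

x_1 = g(0.920000) = 1.276501
x_2 = g(1.276501) = 1.198957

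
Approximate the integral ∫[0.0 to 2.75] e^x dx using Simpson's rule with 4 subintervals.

f(x) = e^x
a = 0.0, b = 2.75, n = 4
h = (b - a)/n = 0.687500

Simpson's rule: (h/3)[f(x₀) + 4f(x₁) + 2f(x₂) + ... + f(xₙ)]

x_0 = 0.0000, f(x_0) = 1.000000, coefficient = 1
x_1 = 0.6875, f(x_1) = 1.988737, coefficient = 4
x_2 = 1.3750, f(x_2) = 3.955077, coefficient = 2
x_3 = 2.0625, f(x_3) = 7.865609, coefficient = 4
x_4 = 2.7500, f(x_4) = 15.642632, coefficient = 1

I ≈ (0.687500/3) × 63.970172 = 14.659831
Exact value: 14.642632
Error: 0.017199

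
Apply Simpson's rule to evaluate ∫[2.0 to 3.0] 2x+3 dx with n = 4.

f(x) = 2x+3
a = 2.0, b = 3.0, n = 4
h = (b - a)/n = 0.250000

Simpson's rule: (h/3)[f(x₀) + 4f(x₁) + 2f(x₂) + ... + f(xₙ)]

x_0 = 2.0000, f(x_0) = 7.000000, coefficient = 1
x_1 = 2.2500, f(x_1) = 7.500000, coefficient = 4
x_2 = 2.5000, f(x_2) = 8.000000, coefficient = 2
x_3 = 2.7500, f(x_3) = 8.500000, coefficient = 4
x_4 = 3.0000, f(x_4) = 9.000000, coefficient = 1

I ≈ (0.250000/3) × 96.000000 = 8.000000
Exact value: 8.000000
Error: 0.000000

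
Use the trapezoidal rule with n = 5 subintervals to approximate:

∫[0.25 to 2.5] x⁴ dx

f(x) = x⁴
a = 0.25, b = 2.5, n = 5
h = (b - a)/n = 0.450000

Trapezoidal rule: (h/2)[f(x₀) + 2f(x₁) + 2f(x₂) + ... + f(xₙ)]

x_0 = 0.2500, f(x_0) = 0.003906, coefficient = 1
x_1 = 0.7000, f(x_1) = 0.240100, coefficient = 2
x_2 = 1.1500, f(x_2) = 1.749006, coefficient = 2
x_3 = 1.6000, f(x_3) = 6.553600, coefficient = 2
x_4 = 2.0500, f(x_4) = 17.661006, coefficient = 2
x_5 = 2.5000, f(x_5) = 39.062500, coefficient = 1

I ≈ (0.450000/2) × 91.473831 = 20.581612
Exact value: 19.531055
Error: 1.050557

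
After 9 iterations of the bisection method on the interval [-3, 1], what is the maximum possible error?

Bisection error bound: |error| ≤ (b-a)/2^n
|error| ≤ (1 - (-3))/2^9 = 4/2^9
|error| ≤ 0.0078125000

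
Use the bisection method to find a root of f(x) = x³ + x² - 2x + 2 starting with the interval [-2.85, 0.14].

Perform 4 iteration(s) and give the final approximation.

f(x) = x³ + x² - 2x + 2
Initial interval: [-2.85, 0.14]

Iteration 1:
  c_1 = (-2.850000 + 0.140000)/2 = -1.355000
  f(c_1) = f(-1.355000) = 4.058211
  f(a) × f(c) < 0, new interval: [-2.850000, -1.355000]
Iteration 2:
  c_2 = (-2.850000 + (-1.355000))/2 = -2.102500
  f(c_2) = f(-2.102500) = 1.331392
  f(a) × f(c) < 0, new interval: [-2.850000, -2.102500]
Iteration 3:
  c_3 = (-2.850000 + (-2.102500))/2 = -2.476250
  f(c_3) = f(-2.476250) = -2.099591
  f(a) × f(c) ≥ 0, new interval: [-2.476250, -2.102500]
Iteration 4:
  c_4 = (-2.476250 + (-2.102500))/2 = -2.289375
  f(c_4) = f(-2.289375) = -0.179171
  f(a) × f(c) ≥ 0, new interval: [-2.289375, -2.102500]

After 4 iteration(s), the approximation is c_4 = -2.289375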